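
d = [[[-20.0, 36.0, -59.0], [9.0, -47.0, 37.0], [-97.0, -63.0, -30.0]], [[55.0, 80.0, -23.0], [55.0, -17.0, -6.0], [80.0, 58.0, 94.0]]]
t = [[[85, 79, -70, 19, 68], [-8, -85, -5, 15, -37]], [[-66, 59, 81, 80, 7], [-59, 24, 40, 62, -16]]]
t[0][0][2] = -70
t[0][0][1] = 79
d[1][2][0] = 80.0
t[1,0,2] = 81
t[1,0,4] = 7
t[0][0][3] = 19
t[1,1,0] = -59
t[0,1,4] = -37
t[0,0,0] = 85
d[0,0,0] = -20.0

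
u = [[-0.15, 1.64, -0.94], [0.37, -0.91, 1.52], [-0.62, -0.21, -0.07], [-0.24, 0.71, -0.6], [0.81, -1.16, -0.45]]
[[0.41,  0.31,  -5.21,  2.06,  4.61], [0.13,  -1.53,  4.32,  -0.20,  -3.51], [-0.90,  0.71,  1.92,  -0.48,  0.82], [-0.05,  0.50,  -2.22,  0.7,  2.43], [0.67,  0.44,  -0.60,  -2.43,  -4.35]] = u @ [[1.33, -0.84, -2.62, 0.07, -2.10],[0.36, -0.53, -2.16, 1.79, 2.42],[-0.02, -1.12, 2.19, 0.92, -0.35]]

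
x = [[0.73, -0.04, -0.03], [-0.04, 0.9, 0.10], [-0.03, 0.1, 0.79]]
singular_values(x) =[0.97, 0.73, 0.72]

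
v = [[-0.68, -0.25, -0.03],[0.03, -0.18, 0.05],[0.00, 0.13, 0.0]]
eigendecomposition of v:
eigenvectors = [[-1.00, 0.4, -0.12],[0.06, -0.79, 0.22],[-0.01, 0.46, 0.97]]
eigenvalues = [-0.66, -0.22, 0.03]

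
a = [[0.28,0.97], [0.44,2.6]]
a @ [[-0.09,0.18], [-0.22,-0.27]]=[[-0.24,-0.21], [-0.61,-0.62]]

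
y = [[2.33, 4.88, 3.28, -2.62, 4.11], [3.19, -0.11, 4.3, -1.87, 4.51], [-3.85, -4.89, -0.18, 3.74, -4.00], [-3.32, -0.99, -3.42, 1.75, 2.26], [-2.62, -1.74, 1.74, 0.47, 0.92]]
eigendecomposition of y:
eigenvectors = [[(-0.42-0.31j), -0.42+0.31j, 0.65+0.00j, (0.2-0.21j), (0.2+0.21j)], [(-0.17-0.4j), (-0.17+0.4j), (-0.7+0j), (0.24-0.07j), 0.24+0.07j], [(0.6+0j), 0.60-0.00j, -0.18+0.00j, (0.05-0.06j), 0.05+0.06j], [(0.11-0.01j), 0.11+0.01j, (0.09+0j), (0.84+0j), 0.84-0.00j], [(0.28-0.28j), 0.28+0.28j, 0.19+0.00j, 0.26+0.28j, 0.26-0.28j]]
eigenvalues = [(2.67+7.03j), (2.67-7.03j), (-2.98+0j), (1.17+1.9j), (1.17-1.9j)]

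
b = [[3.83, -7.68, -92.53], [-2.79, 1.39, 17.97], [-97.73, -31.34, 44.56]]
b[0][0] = 3.83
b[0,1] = -7.68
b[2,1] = -31.34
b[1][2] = 17.97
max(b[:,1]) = 1.39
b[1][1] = 1.39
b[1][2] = 17.97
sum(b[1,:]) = 16.57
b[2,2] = 44.56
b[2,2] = 44.56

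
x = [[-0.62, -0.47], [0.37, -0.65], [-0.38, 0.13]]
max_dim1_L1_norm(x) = 1.09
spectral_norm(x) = 0.82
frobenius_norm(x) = 1.15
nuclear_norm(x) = 1.63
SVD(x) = [[-0.88, -0.37], [0.24, -0.89], [-0.41, 0.27]] @ diag([0.8161425666158432, 0.8123492542974996]) @ [[0.97, 0.25], [-0.25, 0.97]]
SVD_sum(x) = [[-0.7, -0.18],[0.19, 0.05],[-0.32, -0.08]] + [[0.08, -0.29], [0.18, -0.7], [-0.06, 0.21]]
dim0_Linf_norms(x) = [0.62, 0.65]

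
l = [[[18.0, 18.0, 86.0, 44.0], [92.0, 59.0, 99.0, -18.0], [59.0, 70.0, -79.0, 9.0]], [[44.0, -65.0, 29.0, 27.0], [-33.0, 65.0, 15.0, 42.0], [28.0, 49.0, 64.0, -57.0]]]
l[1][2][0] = 28.0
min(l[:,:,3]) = -57.0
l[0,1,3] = -18.0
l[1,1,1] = 65.0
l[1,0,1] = -65.0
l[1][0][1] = -65.0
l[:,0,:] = [[18.0, 18.0, 86.0, 44.0], [44.0, -65.0, 29.0, 27.0]]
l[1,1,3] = 42.0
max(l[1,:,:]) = 65.0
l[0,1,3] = -18.0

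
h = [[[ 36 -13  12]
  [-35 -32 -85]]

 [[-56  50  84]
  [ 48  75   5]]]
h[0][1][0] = -35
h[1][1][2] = 5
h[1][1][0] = 48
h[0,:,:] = [[36, -13, 12], [-35, -32, -85]]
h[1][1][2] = 5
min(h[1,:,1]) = 50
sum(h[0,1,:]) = -152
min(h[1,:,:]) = -56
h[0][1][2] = -85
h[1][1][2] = 5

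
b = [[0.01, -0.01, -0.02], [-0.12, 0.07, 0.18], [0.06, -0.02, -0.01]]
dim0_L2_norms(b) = [0.13, 0.07, 0.18]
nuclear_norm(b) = 0.28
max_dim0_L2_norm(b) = 0.18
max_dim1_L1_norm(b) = 0.37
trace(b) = 0.07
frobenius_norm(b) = 0.24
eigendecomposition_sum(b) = [[(-0.01+0j), (-0-0j), 0.00-0.00j], [-0.02+0.00j, (-0-0j), -0j], [-0j, 0j, -0.00+0.00j]] + [[0.01+0.01j, (-0+0j), (-0.01+0.01j)], [-0.05-0.05j, 0.04+0.00j, 0.09-0.06j], [(0.03-0j), (-0.01+0.01j), (-0+0.04j)]] + [[(0.01-0.01j), (-0-0j), -0.01-0.01j],[(-0.05+0.05j), 0.04-0.00j, (0.09+0.06j)],[0.03+0.00j, -0.01-0.01j, -0.00-0.04j]]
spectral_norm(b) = 0.23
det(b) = -0.00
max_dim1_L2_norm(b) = 0.23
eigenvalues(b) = [(-0.01+0j), (0.04+0.05j), (0.04-0.05j)]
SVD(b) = [[-0.10,0.08,-0.99], [0.97,-0.20,-0.12], [-0.20,-0.98,-0.05]] @ diag([0.2333515696082968, 0.04402201995546069, 0.00301773431322216]) @ [[-0.56, 0.31, 0.77], [-0.78, 0.12, -0.61], [0.28, 0.94, -0.18]]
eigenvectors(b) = [[(-0.3+0j), (-0.12+0.02j), (-0.12-0.02j)], [(-0.93+0j), (0.92+0j), (0.92-0j)], [0.20+0.00j, (-0.24+0.27j), (-0.24-0.27j)]]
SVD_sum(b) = [[0.01,-0.01,-0.02], [-0.13,0.07,0.17], [0.03,-0.01,-0.04]] + [[-0.00, 0.0, -0.00],[0.01, -0.0, 0.01],[0.03, -0.00, 0.03]] + [[-0.0, -0.00, 0.00], [-0.00, -0.00, 0.0], [-0.00, -0.00, 0.0]]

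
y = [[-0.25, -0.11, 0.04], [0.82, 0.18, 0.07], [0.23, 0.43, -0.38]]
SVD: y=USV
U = [[-0.29, -0.01, 0.96],[0.85, -0.47, 0.25],[0.45, 0.88, 0.14]]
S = [0.96, 0.51, 0.0]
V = [[0.91, 0.39, -0.13], [-0.36, 0.58, -0.73], [-0.21, 0.71, 0.67]]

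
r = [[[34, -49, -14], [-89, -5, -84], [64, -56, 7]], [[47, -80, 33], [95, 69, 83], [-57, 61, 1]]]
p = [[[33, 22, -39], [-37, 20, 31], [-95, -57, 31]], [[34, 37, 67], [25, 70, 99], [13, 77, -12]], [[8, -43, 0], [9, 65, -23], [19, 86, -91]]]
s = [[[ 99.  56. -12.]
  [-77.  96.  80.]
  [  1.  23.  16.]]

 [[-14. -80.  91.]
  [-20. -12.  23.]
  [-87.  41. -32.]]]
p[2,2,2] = -91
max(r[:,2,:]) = 64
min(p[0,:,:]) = -95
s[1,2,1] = 41.0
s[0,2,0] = 1.0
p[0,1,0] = -37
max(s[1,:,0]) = -14.0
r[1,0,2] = 33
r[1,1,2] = 83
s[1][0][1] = -80.0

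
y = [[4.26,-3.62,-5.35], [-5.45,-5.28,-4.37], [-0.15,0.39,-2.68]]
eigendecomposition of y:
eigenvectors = [[-0.91,0.28,-0.08], [0.42,0.96,-0.87], [0.03,-0.09,0.48]]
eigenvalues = [6.14, -6.47, -3.37]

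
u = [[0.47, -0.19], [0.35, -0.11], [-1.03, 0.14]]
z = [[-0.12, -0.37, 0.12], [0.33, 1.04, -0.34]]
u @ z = [[-0.12,-0.37,0.12], [-0.08,-0.24,0.08], [0.17,0.53,-0.17]]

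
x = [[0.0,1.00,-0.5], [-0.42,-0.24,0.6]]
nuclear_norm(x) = 1.79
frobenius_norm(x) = 1.36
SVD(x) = [[-0.87,0.49], [0.49,0.87]] @ diag([1.24651919281318, 0.5386927713905006]) @ [[-0.17, -0.79, 0.59], [-0.68, 0.52, 0.52]]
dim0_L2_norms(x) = [0.42, 1.03, 0.78]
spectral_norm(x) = 1.25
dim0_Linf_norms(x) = [0.42, 1.0, 0.6]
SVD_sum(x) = [[0.18, 0.86, -0.64], [-0.1, -0.49, 0.36]] + [[-0.18, 0.14, 0.14], [-0.32, 0.25, 0.24]]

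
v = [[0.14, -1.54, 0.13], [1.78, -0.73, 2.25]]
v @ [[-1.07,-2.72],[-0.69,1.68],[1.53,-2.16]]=[[1.11, -3.25], [2.04, -10.93]]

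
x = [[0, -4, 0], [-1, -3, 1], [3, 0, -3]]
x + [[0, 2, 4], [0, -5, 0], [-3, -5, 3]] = [[0, -2, 4], [-1, -8, 1], [0, -5, 0]]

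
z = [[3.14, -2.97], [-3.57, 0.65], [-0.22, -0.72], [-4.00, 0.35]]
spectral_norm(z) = 6.60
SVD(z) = [[-0.6,  -0.74],[0.54,  -0.3],[-0.01,  -0.34],[0.58,  -0.50]] @ diag([6.601663776566726, 2.226035799614811]) @ [[-0.93, 0.36], [0.36, 0.93]]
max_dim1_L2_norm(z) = 4.32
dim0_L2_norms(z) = [6.22, 3.14]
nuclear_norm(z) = 8.83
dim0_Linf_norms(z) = [4.0, 2.97]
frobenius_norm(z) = 6.97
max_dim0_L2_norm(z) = 6.22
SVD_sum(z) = [[3.73, -1.43], [-3.33, 1.27], [0.05, -0.02], [-3.61, 1.38]] + [[-0.59, -1.54], [-0.24, -0.62], [-0.27, -0.70], [-0.39, -1.03]]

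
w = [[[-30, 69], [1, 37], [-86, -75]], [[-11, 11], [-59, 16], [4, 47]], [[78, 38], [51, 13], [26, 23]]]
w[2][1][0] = 51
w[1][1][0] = -59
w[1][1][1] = 16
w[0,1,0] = 1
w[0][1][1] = 37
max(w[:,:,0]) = 78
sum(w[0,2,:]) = -161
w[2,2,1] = 23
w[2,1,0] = 51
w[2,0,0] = 78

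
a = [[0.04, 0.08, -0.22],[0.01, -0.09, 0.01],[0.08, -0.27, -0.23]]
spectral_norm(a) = 0.38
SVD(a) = [[-0.32, 0.90, -0.28], [-0.13, -0.34, -0.93], [-0.94, -0.26, 0.23]] @ diag([0.38275422949656135, 0.22448630691254065, 0.0022578333114305076]) @ [[-0.23, 0.63, 0.74], [0.05, 0.77, -0.63], [-0.97, -0.11, -0.21]]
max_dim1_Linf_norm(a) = 0.27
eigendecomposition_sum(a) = [[(0.01-0j), (0.02+0j), (-0+0j)], [0.00-0.00j, 0j, (-0+0j)], [0.00-0.00j, 0j, (-0+0j)]] + [[(0.02+0.05j), (0.03-0.34j), (-0.11-0.06j)], [0.00-0.01j, -0.05+0.04j, 0.01+0.02j], [(0.04+0.04j), (-0.14-0.29j), -0.11+0.00j]] + [[(0.02-0.05j), 0.03+0.34j, (-0.11+0.06j)], [0.01j, (-0.05-0.04j), (0.01-0.02j)], [(0.04-0.04j), -0.14+0.29j, -0.11-0.00j]]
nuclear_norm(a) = 0.61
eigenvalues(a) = [(0.01+0j), (-0.14+0.09j), (-0.14-0.09j)]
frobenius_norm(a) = 0.44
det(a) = 0.00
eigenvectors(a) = [[0.97+0.00j, -0.73+0.00j, -0.73-0.00j], [(0.12+0j), (0.09+0.09j), 0.09-0.09j], [(0.19+0j), (-0.58+0.34j), -0.58-0.34j]]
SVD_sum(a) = [[0.03, -0.08, -0.09],  [0.01, -0.03, -0.04],  [0.08, -0.22, -0.27]] + [[0.01, 0.16, -0.13], [-0.0, -0.06, 0.05], [-0.0, -0.05, 0.04]] + [[0.0, 0.0, 0.0], [0.0, 0.00, 0.00], [-0.0, -0.0, -0.0]]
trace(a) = -0.28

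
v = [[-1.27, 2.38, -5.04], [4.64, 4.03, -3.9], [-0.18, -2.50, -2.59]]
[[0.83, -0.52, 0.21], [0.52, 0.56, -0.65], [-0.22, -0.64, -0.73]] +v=[[-0.44,1.86,-4.83], [5.16,4.59,-4.55], [-0.4,-3.14,-3.32]]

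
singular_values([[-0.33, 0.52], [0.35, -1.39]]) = [1.55, 0.18]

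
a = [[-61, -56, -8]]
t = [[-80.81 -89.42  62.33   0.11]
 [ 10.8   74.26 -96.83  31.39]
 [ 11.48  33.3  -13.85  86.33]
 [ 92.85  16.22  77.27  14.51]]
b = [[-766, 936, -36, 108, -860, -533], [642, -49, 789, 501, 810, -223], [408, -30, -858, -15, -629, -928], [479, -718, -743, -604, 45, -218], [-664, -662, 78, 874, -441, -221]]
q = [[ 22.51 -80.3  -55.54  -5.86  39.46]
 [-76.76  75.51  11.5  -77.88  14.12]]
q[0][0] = 22.51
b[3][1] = -718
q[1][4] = 14.12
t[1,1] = 74.26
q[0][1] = -80.3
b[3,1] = -718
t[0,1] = -89.42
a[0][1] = -56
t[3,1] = 16.22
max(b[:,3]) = 874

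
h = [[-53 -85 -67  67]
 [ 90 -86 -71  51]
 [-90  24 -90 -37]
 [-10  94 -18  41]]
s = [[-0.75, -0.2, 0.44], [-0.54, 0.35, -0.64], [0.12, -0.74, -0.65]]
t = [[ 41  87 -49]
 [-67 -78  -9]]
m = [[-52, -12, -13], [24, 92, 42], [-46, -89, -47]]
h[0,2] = -67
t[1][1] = -78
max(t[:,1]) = 87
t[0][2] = -49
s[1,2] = -0.638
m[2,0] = -46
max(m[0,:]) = -12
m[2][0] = -46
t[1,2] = -9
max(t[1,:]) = -9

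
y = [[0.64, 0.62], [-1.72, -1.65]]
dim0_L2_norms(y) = [1.84, 1.76]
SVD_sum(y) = [[0.64,  0.62], [-1.72,  -1.65]] + [[-0.0,0.0], [-0.0,0.00]]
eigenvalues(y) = [-0.01, -1.0]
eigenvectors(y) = [[0.69, -0.35], [-0.72, 0.94]]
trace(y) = -1.01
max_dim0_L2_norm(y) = 1.84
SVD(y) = [[-0.35,0.94],[0.94,0.35]] @ diag([2.544579198109545, 0.004087119790858316]) @ [[-0.72, -0.69],[-0.69, 0.72]]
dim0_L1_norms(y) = [2.36, 2.27]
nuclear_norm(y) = 2.55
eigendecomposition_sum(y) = [[-0.02, -0.01],[0.02, 0.01]] + [[0.66, 0.63], [-1.74, -1.66]]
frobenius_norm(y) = 2.54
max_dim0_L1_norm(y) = 2.36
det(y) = 0.01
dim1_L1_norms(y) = [1.26, 3.37]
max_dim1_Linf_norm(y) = 1.72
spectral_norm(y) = 2.54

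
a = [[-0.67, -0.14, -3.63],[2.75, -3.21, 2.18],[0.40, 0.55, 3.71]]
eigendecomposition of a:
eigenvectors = [[0.05,-0.80,-0.67], [-1.00,-0.57,-0.04], [0.07,0.17,0.74]]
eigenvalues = [-3.5, 0.01, 3.32]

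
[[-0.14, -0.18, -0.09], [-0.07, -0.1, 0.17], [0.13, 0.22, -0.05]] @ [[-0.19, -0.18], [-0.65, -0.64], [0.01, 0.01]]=[[0.14, 0.14], [0.08, 0.08], [-0.17, -0.16]]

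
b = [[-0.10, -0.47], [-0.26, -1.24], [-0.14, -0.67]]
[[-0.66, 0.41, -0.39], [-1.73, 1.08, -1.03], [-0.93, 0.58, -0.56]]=b@[[0.96, 1.77, -0.66], [1.19, -1.24, 0.97]]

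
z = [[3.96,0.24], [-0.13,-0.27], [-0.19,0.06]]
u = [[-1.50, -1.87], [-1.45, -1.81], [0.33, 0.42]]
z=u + [[5.46, 2.11], [1.32, 1.54], [-0.52, -0.36]]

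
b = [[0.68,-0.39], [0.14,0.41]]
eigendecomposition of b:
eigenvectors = [[(0.86+0j),0.86-0.00j], [0.30-0.42j,0.30+0.42j]]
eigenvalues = [(0.55+0.19j), (0.55-0.19j)]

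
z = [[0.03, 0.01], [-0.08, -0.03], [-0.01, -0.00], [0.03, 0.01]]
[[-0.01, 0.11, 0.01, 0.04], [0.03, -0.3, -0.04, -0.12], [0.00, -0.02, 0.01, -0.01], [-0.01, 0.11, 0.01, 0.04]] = z @ [[-0.25, 1.72, -0.58, 1.01], [-0.35, 5.42, 3.04, 1.39]]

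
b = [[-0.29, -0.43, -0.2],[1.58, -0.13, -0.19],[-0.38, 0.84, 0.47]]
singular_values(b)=[1.71, 1.01, 0.0]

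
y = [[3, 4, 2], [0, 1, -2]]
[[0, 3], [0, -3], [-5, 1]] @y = [[0, 3, -6], [0, -3, 6], [-15, -19, -12]]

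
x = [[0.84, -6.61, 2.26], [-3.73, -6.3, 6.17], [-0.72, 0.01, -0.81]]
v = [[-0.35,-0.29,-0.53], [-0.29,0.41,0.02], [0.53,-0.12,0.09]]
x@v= [[2.82, -3.22, -0.37], [6.4, -2.24, 2.41], [-0.18, 0.31, 0.31]]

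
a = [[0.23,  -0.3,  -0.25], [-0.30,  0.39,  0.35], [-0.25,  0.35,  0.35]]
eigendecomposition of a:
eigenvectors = [[-0.48, 0.65, 0.58], [0.65, 0.72, -0.27], [0.59, -0.24, 0.77]]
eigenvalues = [0.94, -0.0, 0.04]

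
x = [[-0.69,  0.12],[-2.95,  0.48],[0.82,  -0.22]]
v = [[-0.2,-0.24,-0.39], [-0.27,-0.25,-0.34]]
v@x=[[0.53, -0.05], [0.64, -0.08]]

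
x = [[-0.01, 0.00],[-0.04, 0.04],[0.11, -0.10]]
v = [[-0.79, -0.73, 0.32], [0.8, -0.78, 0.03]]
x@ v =[[0.01, 0.01, -0.00], [0.06, -0.0, -0.01], [-0.17, -0.00, 0.03]]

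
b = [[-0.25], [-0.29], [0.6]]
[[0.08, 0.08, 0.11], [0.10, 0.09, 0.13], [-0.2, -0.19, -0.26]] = b@[[-0.33, -0.32, -0.44]]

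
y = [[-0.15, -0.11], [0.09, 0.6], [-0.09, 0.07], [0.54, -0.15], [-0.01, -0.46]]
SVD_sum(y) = [[0.00, -0.10], [-0.03, 0.59], [-0.0, 0.07], [0.01, -0.17], [0.02, -0.46]] + [[-0.15, -0.01], [0.12, 0.01], [-0.09, -0.00], [0.53, 0.02], [-0.03, -0.00]]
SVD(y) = [[0.13, 0.27], [-0.76, -0.2], [-0.09, 0.15], [0.22, -0.93], [0.59, 0.05]] @ diag([0.7820672911837594, 0.574343757744869]) @ [[0.04, -1.0], [-1.00, -0.04]]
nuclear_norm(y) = 1.36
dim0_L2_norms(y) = [0.57, 0.78]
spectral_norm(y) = 0.78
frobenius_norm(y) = 0.97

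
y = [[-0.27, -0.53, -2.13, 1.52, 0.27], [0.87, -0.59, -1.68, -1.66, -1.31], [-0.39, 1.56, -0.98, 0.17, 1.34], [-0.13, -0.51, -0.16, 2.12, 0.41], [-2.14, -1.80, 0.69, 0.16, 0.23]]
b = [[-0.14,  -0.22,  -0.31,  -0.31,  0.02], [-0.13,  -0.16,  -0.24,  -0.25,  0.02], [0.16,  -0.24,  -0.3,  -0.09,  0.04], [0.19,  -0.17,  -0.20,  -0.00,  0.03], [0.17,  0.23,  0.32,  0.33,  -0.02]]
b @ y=[[-0.04, -0.16, 1.04, -0.55, -0.29], [-0.02, -0.12, 0.83, -0.50, -0.24], [-0.21, -0.44, 0.4, 0.41, -0.07], [-0.19, -0.37, 0.10, 0.54, 0.01], [0.03, 0.14, -1.13, 0.63, 0.3]]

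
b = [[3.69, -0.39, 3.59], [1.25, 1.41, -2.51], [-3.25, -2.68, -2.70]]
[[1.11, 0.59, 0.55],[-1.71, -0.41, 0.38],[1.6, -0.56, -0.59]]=b @ [[-0.00,-0.01,0.19], [-0.82,0.04,0.03], [0.22,0.18,-0.04]]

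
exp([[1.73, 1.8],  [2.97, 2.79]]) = [[40.44, 38.64], [63.75, 63.19]]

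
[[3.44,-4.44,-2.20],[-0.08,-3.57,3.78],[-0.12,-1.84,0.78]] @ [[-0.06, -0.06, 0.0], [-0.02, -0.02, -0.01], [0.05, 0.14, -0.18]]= [[-0.23, -0.43, 0.44], [0.27, 0.61, -0.64], [0.08, 0.15, -0.12]]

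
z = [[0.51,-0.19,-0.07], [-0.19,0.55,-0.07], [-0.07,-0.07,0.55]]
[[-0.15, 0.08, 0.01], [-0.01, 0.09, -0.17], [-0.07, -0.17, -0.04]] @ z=[[-0.09, 0.07, 0.01], [-0.01, 0.06, -0.10], [-0.0, -0.08, -0.01]]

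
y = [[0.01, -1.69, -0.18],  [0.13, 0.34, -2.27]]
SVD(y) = [[-0.07, 1.0], [1.00, 0.07]] @ diag([2.3014483885031454, 1.696271002834239]) @ [[0.06, 0.2, -0.98], [0.01, -0.98, -0.2]]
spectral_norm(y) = 2.30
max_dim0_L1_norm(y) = 2.45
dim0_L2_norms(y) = [0.13, 1.72, 2.28]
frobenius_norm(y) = 2.86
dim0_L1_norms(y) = [0.14, 2.03, 2.45]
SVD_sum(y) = [[-0.01,-0.03,0.15], [0.13,0.45,-2.25]] + [[0.02, -1.66, -0.33], [0.00, -0.11, -0.02]]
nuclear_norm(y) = 4.00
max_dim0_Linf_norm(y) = 2.27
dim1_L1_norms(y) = [1.88, 2.74]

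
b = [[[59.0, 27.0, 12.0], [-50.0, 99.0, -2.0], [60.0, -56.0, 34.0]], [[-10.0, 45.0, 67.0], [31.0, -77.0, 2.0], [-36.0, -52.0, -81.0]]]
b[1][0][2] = 67.0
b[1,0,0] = -10.0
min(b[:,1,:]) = -77.0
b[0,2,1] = -56.0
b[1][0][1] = 45.0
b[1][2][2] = -81.0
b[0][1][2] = -2.0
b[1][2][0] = -36.0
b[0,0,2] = 12.0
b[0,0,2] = 12.0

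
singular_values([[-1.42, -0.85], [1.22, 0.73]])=[2.18, 0.0]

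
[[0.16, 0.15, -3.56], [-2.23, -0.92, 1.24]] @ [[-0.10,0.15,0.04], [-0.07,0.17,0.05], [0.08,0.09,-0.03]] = [[-0.31, -0.27, 0.12], [0.39, -0.38, -0.17]]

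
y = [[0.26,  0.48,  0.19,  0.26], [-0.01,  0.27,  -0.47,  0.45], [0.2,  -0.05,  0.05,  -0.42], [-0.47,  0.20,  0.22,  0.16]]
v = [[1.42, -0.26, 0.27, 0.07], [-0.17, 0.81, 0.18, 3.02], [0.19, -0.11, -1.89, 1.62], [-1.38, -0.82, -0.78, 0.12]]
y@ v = [[-0.04,0.09,-0.41,1.81],[-0.77,-0.10,0.58,0.11],[0.88,0.25,0.28,-0.11],[-0.88,0.13,-0.63,0.95]]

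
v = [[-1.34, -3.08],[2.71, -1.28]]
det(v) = 10.06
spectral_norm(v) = 3.37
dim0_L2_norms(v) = [3.02, 3.34]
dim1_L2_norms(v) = [3.36, 3.0]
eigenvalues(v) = [(-1.31+2.89j), (-1.31-2.89j)]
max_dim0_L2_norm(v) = 3.34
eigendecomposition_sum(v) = [[-0.67+1.44j, (-1.54-0.7j)], [(1.35+0.61j), -0.64+1.45j]] + [[-0.67-1.44j, -1.54+0.70j],[1.36-0.61j, (-0.64-1.45j)]]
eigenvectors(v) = [[0.73+0.00j,  (0.73-0j)], [(-0.01-0.68j),  (-0.01+0.68j)]]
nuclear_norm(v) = 6.36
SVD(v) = [[0.99,0.13], [0.13,-0.99]] @ diag([3.3650140109283457, 2.990180714648519]) @ [[-0.29, -0.96], [-0.96, 0.29]]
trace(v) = -2.62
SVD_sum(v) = [[-0.96, -3.19], [-0.13, -0.42]] + [[-0.38, 0.11],[2.84, -0.86]]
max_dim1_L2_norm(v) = 3.36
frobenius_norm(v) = 4.50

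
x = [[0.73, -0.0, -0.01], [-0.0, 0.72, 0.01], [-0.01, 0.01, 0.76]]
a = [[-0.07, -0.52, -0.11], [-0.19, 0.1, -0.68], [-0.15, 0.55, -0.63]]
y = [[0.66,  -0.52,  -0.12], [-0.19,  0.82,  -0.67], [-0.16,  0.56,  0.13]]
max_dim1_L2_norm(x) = 0.76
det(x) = 0.40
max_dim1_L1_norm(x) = 0.78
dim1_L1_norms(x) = [0.74, 0.73, 0.78]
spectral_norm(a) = 1.08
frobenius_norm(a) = 1.23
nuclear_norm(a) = 1.68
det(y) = 0.25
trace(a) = -0.60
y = a + x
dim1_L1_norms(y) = [1.3, 1.68, 0.85]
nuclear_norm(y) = 2.26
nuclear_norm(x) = 2.21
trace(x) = 2.21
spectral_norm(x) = 0.77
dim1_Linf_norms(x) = [0.73, 0.72, 0.76]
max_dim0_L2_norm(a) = 0.93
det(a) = -0.00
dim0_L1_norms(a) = [0.41, 1.17, 1.42]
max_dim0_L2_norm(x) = 0.76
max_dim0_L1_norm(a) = 1.42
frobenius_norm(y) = 1.49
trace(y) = 1.61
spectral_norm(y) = 1.30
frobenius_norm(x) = 1.28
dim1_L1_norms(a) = [0.7, 0.97, 1.33]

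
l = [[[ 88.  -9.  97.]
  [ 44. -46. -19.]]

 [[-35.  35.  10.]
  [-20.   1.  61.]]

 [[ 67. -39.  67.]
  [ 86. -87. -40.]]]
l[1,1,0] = -20.0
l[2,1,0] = 86.0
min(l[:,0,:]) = -39.0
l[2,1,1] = -87.0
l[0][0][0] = 88.0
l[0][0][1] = -9.0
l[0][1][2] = -19.0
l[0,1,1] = -46.0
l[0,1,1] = -46.0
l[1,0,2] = 10.0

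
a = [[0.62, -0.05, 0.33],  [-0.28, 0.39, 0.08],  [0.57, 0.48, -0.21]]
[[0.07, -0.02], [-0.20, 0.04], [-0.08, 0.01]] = a @ [[0.14, -0.04], [-0.39, 0.08], [-0.12, 0.03]]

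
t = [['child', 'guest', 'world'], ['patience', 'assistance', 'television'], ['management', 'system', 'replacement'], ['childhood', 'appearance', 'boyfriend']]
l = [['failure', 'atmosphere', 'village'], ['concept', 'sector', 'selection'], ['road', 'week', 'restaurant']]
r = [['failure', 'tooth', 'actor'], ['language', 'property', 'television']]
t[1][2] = 'television'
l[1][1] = 'sector'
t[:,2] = ['world', 'television', 'replacement', 'boyfriend']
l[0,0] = 'failure'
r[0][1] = 'tooth'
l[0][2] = 'village'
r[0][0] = 'failure'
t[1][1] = 'assistance'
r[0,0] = 'failure'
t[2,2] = 'replacement'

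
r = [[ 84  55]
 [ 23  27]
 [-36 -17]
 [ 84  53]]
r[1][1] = 27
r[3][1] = 53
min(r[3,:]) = 53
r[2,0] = -36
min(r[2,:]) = -36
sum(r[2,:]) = -53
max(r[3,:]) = 84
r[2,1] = -17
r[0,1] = 55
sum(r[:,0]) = 155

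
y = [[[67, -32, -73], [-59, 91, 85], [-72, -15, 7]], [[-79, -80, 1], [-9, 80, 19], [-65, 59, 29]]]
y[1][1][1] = 80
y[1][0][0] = -79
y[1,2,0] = -65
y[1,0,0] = -79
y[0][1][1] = 91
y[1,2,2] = 29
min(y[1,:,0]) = -79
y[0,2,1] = -15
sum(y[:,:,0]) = -217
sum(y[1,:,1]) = 59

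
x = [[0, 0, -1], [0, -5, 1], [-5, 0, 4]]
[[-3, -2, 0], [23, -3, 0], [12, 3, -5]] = x @ [[0, 1, 1], [-4, 1, 0], [3, 2, 0]]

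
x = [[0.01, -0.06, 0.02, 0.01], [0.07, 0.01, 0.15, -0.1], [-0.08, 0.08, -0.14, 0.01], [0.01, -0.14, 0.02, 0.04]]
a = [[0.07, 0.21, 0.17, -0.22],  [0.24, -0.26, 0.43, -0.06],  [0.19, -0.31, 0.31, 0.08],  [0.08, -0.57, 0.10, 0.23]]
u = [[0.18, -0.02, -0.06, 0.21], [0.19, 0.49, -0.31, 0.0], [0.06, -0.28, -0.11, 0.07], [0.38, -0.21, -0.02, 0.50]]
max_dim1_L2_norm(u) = 0.66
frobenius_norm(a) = 1.03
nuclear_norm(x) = 0.46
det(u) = 0.00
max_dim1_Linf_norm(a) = 0.57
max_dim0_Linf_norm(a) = 0.57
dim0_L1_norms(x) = [0.17, 0.29, 0.33, 0.16]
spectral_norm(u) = 0.74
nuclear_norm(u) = 1.58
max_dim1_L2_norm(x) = 0.19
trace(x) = -0.08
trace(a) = 0.35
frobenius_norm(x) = 0.31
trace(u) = 1.06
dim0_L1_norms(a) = [0.58, 1.35, 1.01, 0.59]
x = u @ a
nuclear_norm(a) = 1.48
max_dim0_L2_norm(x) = 0.21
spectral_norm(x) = 0.26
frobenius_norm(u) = 1.00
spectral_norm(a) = 0.89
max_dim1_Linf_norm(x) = 0.15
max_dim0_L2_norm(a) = 0.73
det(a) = 0.00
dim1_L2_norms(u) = [0.28, 0.61, 0.31, 0.66]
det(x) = 0.00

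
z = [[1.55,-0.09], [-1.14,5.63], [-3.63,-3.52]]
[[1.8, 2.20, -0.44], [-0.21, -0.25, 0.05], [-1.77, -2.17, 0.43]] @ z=[[1.88, 13.77], [-0.22, -1.56], [-1.83, -13.57]]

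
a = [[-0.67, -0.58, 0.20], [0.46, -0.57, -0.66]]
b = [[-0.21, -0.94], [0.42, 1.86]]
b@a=[[-0.29, 0.66, 0.58], [0.57, -1.30, -1.14]]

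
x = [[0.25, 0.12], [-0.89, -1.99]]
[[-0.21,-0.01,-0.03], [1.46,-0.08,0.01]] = x@[[-0.61,-0.09,-0.14], [-0.46,0.08,0.06]]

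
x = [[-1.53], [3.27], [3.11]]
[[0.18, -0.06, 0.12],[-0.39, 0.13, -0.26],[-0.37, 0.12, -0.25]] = x@[[-0.12, 0.04, -0.08]]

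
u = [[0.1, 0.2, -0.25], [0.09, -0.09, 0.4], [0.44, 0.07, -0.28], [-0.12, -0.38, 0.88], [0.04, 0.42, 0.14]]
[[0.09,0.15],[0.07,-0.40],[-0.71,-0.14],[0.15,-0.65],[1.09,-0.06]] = u@[[-1.34, -0.83], [2.38, 0.20], [1.01, -0.77]]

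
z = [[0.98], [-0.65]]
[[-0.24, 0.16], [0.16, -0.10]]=z@[[-0.24, 0.16]]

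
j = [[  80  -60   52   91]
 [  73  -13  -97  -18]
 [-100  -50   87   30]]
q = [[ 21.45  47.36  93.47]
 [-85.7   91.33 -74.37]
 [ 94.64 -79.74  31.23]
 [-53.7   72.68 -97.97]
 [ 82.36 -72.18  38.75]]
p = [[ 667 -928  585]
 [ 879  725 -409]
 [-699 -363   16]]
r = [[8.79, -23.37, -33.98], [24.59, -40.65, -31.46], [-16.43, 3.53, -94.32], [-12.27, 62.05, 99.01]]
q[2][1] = -79.74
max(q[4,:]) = 82.36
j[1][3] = -18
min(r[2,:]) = -94.32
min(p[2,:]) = -699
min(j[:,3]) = -18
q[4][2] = 38.75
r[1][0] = 24.59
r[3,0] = -12.27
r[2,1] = 3.53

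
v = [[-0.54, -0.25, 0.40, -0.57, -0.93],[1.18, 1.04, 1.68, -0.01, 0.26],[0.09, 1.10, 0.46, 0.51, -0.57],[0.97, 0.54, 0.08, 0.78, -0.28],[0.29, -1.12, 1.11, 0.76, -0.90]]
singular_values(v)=[2.72, 2.04, 1.33, 1.21, 0.43]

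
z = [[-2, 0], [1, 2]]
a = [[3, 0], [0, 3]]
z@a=[[-6, 0], [3, 6]]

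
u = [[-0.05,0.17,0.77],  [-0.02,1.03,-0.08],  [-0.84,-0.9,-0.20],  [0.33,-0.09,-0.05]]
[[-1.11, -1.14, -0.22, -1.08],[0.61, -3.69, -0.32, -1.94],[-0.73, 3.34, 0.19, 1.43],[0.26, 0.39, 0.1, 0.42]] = u @ [[0.70, 0.08, 0.17, 0.60], [0.49, -3.63, -0.32, -1.94], [-1.50, -0.68, -0.21, -0.93]]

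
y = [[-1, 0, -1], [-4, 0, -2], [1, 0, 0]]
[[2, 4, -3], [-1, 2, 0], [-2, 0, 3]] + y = [[1, 4, -4], [-5, 2, -2], [-1, 0, 3]]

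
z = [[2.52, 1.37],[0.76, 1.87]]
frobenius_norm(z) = 3.51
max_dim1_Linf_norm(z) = 2.52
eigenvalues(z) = [3.27, 1.12]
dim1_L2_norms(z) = [2.87, 2.02]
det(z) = 3.67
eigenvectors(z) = [[0.88, -0.70],[0.48, 0.71]]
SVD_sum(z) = [[2.13, 1.82], [1.36, 1.16]] + [[0.39,-0.45], [-0.6,0.71]]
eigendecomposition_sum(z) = [[2.13, 2.09], [1.16, 1.14]] + [[0.39, -0.72], [-0.4, 0.73]]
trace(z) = 4.39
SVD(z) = [[-0.84, -0.54], [-0.54, 0.84]] @ diag([3.3295744156746343, 1.1026033785931006]) @ [[-0.76, -0.65], [-0.65, 0.76]]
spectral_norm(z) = 3.33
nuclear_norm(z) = 4.43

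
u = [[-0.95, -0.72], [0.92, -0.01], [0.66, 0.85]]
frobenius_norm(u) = 1.85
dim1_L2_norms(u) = [1.19, 0.92, 1.08]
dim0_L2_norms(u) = [1.48, 1.11]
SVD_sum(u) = [[-0.98, -0.68], [0.62, 0.43], [0.84, 0.58]] + [[0.03,  -0.04], [0.3,  -0.44], [-0.18,  0.27]]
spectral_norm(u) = 1.74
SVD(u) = [[-0.68,-0.09], [0.43,-0.85], [0.59,0.52]] @ diag([1.7422775463704545, 0.6244749405807641]) @ [[0.82, 0.57], [-0.57, 0.82]]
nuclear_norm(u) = 2.37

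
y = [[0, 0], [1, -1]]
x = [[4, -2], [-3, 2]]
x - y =[[4, -2], [-4, 3]]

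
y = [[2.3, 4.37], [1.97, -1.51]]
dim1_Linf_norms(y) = [4.37, 1.97]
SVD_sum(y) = [[2.05, 4.48], [-0.23, -0.50]] + [[0.25, -0.11], [2.20, -1.01]]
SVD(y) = [[-0.99,0.11], [0.11,0.99]] @ diag([4.961706713512691, 2.435029053026493]) @ [[-0.42, -0.91], [0.91, -0.42]]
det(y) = -12.08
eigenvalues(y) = [3.89, -3.1]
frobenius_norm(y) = 5.53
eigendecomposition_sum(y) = [[3.01, 2.43], [1.10, 0.89]] + [[-0.71, 1.94], [0.87, -2.4]]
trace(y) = 0.79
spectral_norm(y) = 4.96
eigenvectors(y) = [[0.94, -0.63], [0.34, 0.78]]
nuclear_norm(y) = 7.40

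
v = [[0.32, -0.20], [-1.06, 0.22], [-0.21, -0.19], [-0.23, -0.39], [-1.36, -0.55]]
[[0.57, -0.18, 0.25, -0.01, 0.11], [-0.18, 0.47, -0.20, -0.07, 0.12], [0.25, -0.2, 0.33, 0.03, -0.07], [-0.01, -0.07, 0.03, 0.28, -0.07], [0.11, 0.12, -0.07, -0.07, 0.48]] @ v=[[0.17, -0.26], [-0.66, 0.14], [0.31, -0.13], [0.1, -0.09], [-0.71, -0.22]]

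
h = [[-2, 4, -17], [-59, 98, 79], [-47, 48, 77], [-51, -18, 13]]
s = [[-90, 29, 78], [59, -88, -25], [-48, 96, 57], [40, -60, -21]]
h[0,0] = -2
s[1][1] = -88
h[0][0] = -2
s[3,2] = -21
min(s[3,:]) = -60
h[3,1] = -18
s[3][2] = -21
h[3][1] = -18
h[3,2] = 13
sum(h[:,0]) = -159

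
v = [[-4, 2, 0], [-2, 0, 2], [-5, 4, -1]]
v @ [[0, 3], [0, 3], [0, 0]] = [[0, -6], [0, -6], [0, -3]]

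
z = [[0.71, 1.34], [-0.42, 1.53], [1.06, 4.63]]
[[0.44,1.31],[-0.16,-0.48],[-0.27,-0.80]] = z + [[-0.27, -0.03], [0.26, -2.01], [-1.33, -5.43]]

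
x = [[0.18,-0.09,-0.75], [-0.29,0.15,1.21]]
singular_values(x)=[1.47, 0.0]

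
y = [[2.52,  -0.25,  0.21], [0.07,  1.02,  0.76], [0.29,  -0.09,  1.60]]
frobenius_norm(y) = 3.28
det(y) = 4.19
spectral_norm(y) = 2.60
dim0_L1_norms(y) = [2.88, 1.36, 2.57]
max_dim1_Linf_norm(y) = 2.52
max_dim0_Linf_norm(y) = 2.52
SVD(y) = [[-0.96, 0.27, -0.10], [-0.08, -0.57, -0.81], [-0.27, -0.77, 0.57]] @ diag([2.602920615740382, 1.7681295219469977, 0.9113848044449674]) @ [[-0.96, 0.07, -0.27], [0.23, -0.33, -0.92], [-0.15, -0.94, 0.30]]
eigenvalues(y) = [2.53, 1.51, 1.1]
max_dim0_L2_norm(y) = 2.54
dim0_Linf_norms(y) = [2.52, 1.02, 1.6]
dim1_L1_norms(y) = [2.98, 1.85, 1.98]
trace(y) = 5.14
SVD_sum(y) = [[2.40, -0.18, 0.67],  [0.19, -0.01, 0.05],  [0.69, -0.05, 0.19]] + [[0.11, -0.16, -0.43], [-0.23, 0.34, 0.93], [-0.32, 0.45, 1.25]] + [[0.01, 0.08, -0.03],[0.11, 0.70, -0.22],[-0.08, -0.49, 0.16]]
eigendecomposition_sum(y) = [[2.55, -0.43, 0.22], [0.49, -0.08, 0.04], [0.75, -0.13, 0.06]] + [[-0.09, -0.01, 0.31], [-0.76, -0.1, 2.68], [-0.48, -0.07, 1.70]] + [[0.06, 0.20, -0.32],[0.34, 1.21, -1.96],[0.03, 0.10, -0.17]]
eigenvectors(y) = [[-0.94,0.10,-0.16], [-0.18,0.84,-0.98], [-0.28,0.53,-0.08]]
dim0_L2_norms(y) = [2.54, 1.05, 1.78]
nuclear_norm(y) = 5.28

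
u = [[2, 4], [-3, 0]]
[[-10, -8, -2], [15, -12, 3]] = u@[[-5, 4, -1], [0, -4, 0]]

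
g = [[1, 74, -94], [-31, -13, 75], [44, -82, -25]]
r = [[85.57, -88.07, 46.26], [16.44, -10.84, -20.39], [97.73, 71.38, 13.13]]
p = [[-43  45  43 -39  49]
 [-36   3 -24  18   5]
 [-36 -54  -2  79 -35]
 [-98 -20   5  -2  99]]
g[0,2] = -94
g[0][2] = -94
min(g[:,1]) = -82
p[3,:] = [-98, -20, 5, -2, 99]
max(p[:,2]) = 43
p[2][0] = -36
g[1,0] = -31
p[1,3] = 18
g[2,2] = -25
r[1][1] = -10.84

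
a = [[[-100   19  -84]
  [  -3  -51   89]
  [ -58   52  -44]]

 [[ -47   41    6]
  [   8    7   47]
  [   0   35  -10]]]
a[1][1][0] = 8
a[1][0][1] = 41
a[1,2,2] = -10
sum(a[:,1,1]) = -44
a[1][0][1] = 41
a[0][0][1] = 19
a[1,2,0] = 0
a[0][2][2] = -44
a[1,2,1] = 35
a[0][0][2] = -84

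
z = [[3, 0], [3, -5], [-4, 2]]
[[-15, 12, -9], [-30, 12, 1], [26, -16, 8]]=z @ [[-5, 4, -3], [3, 0, -2]]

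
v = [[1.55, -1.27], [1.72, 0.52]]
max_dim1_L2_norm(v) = 2.0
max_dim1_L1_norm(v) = 2.82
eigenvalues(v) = [(1.04+1.39j), (1.04-1.39j)]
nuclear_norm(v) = 3.64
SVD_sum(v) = [[1.77, -0.50],  [1.46, -0.41]] + [[-0.22,-0.77], [0.26,0.93]]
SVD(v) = [[-0.77,-0.64],  [-0.64,0.77]] @ diag([2.380314992649758, 1.2563043165438779]) @ [[-0.96, 0.27], [0.27, 0.96]]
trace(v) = 2.07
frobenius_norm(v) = 2.69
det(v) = 2.99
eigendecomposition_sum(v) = [[0.78+0.50j, (-0.64+0.47j)],[0.86-0.64j, 0.26+0.89j]] + [[(0.78-0.5j), -0.64-0.47j],[(0.86+0.64j), (0.26-0.89j)]]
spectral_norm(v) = 2.38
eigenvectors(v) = [[0.23+0.61j,(0.23-0.61j)], [(0.76+0j),0.76-0.00j]]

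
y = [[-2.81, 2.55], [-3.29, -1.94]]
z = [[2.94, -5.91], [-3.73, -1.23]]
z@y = [[11.18, 18.96],[14.53, -7.13]]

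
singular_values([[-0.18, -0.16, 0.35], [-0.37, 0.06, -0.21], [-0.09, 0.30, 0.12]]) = [0.45, 0.42, 0.32]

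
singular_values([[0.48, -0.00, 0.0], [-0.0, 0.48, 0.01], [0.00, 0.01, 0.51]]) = [0.51, 0.48, 0.48]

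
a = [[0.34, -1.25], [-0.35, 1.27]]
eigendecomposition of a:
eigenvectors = [[-0.96,  0.70], [-0.27,  -0.71]]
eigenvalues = [-0.0, 1.61]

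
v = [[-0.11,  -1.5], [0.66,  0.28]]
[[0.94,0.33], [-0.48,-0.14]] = v@ [[-0.48, -0.12],[-0.59, -0.21]]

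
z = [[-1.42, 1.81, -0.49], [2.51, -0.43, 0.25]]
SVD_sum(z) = [[-1.88, 1.02, -0.34], [2.1, -1.14, 0.38]] + [[0.46, 0.79, -0.15], [0.41, 0.71, -0.13]]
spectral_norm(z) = 3.25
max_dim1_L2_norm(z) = 2.56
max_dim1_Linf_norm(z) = 2.51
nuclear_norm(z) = 4.49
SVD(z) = [[-0.67, 0.75], [0.75, 0.67]] @ diag([3.245580608193086, 1.2435057361029729]) @ [[0.87,-0.47,0.16], [0.49,0.86,-0.16]]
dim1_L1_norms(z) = [3.72, 3.19]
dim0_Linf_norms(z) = [2.51, 1.81, 0.49]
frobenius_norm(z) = 3.48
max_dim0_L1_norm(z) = 3.93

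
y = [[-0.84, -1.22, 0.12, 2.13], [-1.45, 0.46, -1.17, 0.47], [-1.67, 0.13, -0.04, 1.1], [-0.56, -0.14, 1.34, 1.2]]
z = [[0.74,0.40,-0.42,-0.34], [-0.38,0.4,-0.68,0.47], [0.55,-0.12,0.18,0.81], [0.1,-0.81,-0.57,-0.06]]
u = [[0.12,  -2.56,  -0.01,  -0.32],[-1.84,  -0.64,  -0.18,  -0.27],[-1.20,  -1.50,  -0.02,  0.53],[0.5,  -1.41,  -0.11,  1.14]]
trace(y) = 0.78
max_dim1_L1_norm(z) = 1.93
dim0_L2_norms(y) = [2.43, 1.32, 1.78, 2.72]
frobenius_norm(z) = 2.00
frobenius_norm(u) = 4.25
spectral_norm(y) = 3.48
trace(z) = 1.26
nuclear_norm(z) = 3.99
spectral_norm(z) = 1.01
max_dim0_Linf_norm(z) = 0.81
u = y @ z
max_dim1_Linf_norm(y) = 2.13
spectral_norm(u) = 3.46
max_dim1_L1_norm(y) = 4.31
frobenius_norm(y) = 4.27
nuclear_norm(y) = 6.98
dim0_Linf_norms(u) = [1.84, 2.56, 0.18, 1.14]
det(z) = 0.99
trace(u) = 0.60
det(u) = -1.24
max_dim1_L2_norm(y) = 2.6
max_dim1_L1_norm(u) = 3.25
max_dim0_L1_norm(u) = 6.11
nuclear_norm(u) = 6.96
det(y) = -1.26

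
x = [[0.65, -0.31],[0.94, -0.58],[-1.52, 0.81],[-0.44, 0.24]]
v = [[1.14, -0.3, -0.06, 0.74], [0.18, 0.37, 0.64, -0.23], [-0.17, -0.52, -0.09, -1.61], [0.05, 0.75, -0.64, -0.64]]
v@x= [[0.22, -0.05],[-0.41, 0.19],[0.25, -0.11],[1.99, -1.12]]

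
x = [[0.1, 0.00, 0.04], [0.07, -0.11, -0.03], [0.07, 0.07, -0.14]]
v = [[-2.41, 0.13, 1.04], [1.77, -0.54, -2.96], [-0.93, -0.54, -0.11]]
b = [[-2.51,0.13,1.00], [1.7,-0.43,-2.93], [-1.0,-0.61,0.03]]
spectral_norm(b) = 4.18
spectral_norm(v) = 4.20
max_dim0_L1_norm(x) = 0.24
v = b + x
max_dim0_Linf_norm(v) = 2.96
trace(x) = -0.15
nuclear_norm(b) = 6.30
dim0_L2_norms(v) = [3.13, 0.77, 3.14]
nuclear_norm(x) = 0.41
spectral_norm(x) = 0.17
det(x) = 0.00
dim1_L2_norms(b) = [2.7, 3.41, 1.17]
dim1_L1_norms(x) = [0.14, 0.21, 0.28]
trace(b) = -2.91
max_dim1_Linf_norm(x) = 0.14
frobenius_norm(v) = 4.50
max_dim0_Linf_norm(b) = 2.93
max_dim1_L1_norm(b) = 5.06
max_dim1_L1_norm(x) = 0.28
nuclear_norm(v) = 6.16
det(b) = 3.43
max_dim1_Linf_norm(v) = 2.96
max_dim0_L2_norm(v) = 3.14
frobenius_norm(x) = 0.24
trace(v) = -3.06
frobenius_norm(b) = 4.51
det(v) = 2.58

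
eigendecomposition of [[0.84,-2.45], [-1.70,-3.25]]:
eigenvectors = [[0.95, 0.44], [-0.33, 0.9]]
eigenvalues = [1.68, -4.09]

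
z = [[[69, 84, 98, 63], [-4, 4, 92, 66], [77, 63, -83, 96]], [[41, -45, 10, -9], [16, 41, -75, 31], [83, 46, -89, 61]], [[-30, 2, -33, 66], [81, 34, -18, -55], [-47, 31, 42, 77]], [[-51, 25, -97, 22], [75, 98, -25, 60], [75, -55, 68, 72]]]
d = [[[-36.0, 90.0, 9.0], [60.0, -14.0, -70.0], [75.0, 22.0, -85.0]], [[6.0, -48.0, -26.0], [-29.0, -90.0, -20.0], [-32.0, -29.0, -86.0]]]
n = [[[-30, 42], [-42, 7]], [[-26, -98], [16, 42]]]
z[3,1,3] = 60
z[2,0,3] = 66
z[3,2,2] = 68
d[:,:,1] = [[90.0, -14.0, 22.0], [-48.0, -90.0, -29.0]]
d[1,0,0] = 6.0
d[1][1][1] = -90.0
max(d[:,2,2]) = -85.0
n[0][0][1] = 42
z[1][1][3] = 31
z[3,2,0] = 75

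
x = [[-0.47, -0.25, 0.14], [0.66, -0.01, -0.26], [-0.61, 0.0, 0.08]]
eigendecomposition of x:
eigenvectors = [[(-0.34+0.31j),-0.34-0.31j,0.35+0.00j], [0.64+0.00j,(0.64-0j),0.07+0.00j], [(-0.57-0.22j),-0.57+0.22j,0.93+0.00j]]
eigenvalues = [(-0.12+0.4j), (-0.12-0.4j), (-0.15+0j)]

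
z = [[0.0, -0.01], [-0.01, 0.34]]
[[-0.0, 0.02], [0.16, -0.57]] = z @ [[-1.01, 1.97], [0.45, -1.62]]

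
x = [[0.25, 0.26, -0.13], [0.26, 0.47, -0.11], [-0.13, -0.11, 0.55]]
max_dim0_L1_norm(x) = 0.84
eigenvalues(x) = [0.07, 0.77, 0.43]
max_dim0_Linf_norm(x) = 0.55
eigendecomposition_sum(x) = [[0.05,-0.03,0.01], [-0.03,0.02,-0.00], [0.01,-0.00,0.0]] + [[0.17, 0.23, -0.22], [0.23, 0.31, -0.3], [-0.22, -0.30, 0.28]] + [[0.03, 0.06, 0.08],  [0.06, 0.14, 0.19],  [0.08, 0.19, 0.27]]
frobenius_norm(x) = 0.88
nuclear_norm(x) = 1.27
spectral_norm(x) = 0.77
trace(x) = 1.27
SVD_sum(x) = [[0.17, 0.23, -0.22], [0.23, 0.31, -0.3], [-0.22, -0.30, 0.28]] + [[0.03, 0.06, 0.08], [0.06, 0.14, 0.19], [0.08, 0.19, 0.27]] + [[0.05, -0.03, 0.01], [-0.03, 0.02, -0.0], [0.01, -0.0, 0.00]]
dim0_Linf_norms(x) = [0.26, 0.47, 0.55]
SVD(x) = [[-0.47, 0.25, -0.85], [-0.64, 0.56, 0.52], [0.61, 0.79, -0.11]] @ diag([0.7672568591623188, 0.4303151079365526, 0.07242803290112866]) @ [[-0.47,-0.64,0.61], [0.25,0.56,0.79], [-0.85,0.52,-0.11]]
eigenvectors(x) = [[0.85, -0.47, 0.25],[-0.52, -0.64, 0.56],[0.11, 0.61, 0.79]]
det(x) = 0.02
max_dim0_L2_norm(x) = 0.58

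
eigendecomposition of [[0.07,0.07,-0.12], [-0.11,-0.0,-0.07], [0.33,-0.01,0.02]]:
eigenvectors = [[0.09+0.52j, 0.09-0.52j, -0.05+0.00j], [(-0.31+0.2j), -0.31-0.20j, (0.88+0j)], [0.77+0.00j, (0.77-0j), (0.47+0j)]]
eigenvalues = [(0.06+0.22j), (0.06-0.22j), (-0.03+0j)]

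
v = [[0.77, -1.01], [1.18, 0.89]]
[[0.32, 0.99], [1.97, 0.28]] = v @ [[1.21, 0.62], [0.61, -0.51]]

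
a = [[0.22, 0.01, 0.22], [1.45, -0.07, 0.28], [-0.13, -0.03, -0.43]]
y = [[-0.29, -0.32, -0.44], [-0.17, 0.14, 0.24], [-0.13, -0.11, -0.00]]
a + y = [[-0.07,-0.31,-0.22], [1.28,0.07,0.52], [-0.26,-0.14,-0.43]]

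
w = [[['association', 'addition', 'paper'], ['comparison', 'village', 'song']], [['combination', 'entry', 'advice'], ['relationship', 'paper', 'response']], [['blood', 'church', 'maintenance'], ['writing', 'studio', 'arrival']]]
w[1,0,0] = 'combination'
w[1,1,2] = 'response'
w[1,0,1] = 'entry'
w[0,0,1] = 'addition'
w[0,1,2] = 'song'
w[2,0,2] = 'maintenance'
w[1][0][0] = 'combination'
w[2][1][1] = 'studio'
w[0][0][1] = 'addition'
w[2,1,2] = 'arrival'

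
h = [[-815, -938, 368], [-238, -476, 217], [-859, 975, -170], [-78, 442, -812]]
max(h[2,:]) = 975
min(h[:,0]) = -859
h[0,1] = -938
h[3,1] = 442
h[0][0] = -815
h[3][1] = 442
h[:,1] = [-938, -476, 975, 442]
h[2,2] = -170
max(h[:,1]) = 975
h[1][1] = -476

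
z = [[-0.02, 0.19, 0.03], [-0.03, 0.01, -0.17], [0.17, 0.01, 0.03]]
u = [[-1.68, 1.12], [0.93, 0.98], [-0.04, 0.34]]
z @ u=[[0.21, 0.17], [0.07, -0.08], [-0.28, 0.21]]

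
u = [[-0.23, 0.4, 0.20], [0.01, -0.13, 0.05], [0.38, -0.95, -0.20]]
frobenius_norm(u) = 1.17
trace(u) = -0.56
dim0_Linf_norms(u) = [0.38, 0.95, 0.2]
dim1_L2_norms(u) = [0.5, 0.14, 1.04]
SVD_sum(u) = [[-0.19, 0.44, 0.11], [0.04, -0.1, -0.02], [0.4, -0.93, -0.23]] + [[-0.04, -0.04, 0.09], [-0.03, -0.03, 0.07], [-0.02, -0.02, 0.03]] + [[-0.00, -0.0, -0.00],  [0.00, 0.00, 0.0],  [-0.00, -0.0, -0.0]]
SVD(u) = [[-0.42, -0.74, 0.52], [0.09, -0.60, -0.79], [0.9, -0.29, 0.33]] @ diag([1.15694034215262, 0.14414969580631298, 0.003147999162192169]) @ [[0.38, -0.9, -0.22], [0.39, 0.38, -0.84], [-0.84, -0.23, -0.49]]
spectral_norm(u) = 1.16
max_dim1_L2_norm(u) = 1.04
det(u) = -0.00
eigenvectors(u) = [[-0.66,0.86,-0.83], [-0.12,0.25,-0.35], [0.74,0.45,0.44]]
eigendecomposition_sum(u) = [[-0.45, 1.27, 0.15],[-0.08, 0.23, 0.03],[0.51, -1.43, -0.17]] + [[-0.01, 0.02, -0.01], [-0.00, 0.0, -0.0], [-0.0, 0.01, -0.0]] + [[0.23, -0.88, 0.06],  [0.1, -0.37, 0.02],  [-0.12, 0.47, -0.03]]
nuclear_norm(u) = 1.30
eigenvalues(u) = [-0.38, -0.01, -0.17]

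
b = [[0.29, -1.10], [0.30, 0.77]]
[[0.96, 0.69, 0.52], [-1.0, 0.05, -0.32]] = b@ [[-0.65, 1.05, 0.08], [-1.04, -0.35, -0.45]]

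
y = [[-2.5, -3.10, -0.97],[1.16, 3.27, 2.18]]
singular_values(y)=[5.65, 1.28]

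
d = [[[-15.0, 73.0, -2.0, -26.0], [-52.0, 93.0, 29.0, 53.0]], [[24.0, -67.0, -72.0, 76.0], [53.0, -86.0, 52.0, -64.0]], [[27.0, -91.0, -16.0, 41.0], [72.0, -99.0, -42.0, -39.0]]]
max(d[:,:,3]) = 76.0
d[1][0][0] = 24.0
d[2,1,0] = 72.0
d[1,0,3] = 76.0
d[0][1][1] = 93.0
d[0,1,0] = -52.0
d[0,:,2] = [-2.0, 29.0]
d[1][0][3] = 76.0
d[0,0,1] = 73.0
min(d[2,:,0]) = 27.0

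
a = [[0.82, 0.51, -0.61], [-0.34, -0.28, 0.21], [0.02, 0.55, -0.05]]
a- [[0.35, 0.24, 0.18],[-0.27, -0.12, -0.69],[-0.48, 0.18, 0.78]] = [[0.47, 0.27, -0.79], [-0.07, -0.16, 0.90], [0.5, 0.37, -0.83]]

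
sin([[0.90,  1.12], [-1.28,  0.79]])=[[1.40,  0.93], [-1.07,  1.3]]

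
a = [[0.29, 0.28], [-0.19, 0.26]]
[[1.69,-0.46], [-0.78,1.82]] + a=[[1.98, -0.18], [-0.97, 2.08]]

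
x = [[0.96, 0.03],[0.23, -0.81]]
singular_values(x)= [1.02, 0.77]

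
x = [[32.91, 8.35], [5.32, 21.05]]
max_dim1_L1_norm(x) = 41.26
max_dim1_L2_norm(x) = 33.95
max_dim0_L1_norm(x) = 38.23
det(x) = 648.33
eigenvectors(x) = [[0.94, -0.49], [0.34, 0.87]]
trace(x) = 53.96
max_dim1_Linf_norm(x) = 32.91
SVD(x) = [[-0.92, -0.39],[-0.39, 0.92]] @ diag([36.071376436616596, 17.973627957869304]) @ [[-0.9,-0.44],[-0.44,0.9]]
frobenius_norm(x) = 40.30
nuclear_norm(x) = 54.05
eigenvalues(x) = [35.9, 18.06]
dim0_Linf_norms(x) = [32.91, 21.05]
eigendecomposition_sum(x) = [[29.88, 16.80], [10.70, 6.02]] + [[3.03, -8.45], [-5.38, 15.03]]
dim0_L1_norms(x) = [38.23, 29.4]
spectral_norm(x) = 36.07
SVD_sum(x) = [[29.83,14.63], [12.61,6.19]] + [[3.08, -6.28], [-7.29, 14.86]]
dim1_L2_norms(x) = [33.95, 21.71]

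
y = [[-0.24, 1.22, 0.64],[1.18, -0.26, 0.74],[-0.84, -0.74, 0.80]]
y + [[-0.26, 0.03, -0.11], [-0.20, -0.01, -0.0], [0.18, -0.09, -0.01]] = [[-0.5, 1.25, 0.53],  [0.98, -0.27, 0.74],  [-0.66, -0.83, 0.79]]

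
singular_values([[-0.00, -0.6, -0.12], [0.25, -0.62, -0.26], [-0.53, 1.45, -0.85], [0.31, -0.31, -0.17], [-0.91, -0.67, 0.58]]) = [2.01, 1.18, 0.63]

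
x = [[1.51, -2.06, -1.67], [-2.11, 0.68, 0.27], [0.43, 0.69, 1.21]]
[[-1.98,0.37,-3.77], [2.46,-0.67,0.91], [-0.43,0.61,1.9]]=x@ [[-1.11,0.19,0.05], [0.21,-0.73,1.13], [-0.08,0.85,0.91]]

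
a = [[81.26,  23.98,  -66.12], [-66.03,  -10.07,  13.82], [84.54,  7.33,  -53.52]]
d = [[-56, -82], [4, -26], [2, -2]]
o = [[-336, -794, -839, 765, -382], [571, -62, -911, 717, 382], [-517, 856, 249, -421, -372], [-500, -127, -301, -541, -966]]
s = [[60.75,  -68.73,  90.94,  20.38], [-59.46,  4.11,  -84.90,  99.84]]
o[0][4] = -382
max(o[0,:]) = 765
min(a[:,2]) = -66.12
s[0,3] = 20.38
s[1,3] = 99.84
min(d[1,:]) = -26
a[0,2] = -66.12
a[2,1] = 7.33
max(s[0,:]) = 90.94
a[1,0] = -66.03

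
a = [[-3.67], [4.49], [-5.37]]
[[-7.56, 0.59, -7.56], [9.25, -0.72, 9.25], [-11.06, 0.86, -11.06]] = a@ [[2.06, -0.16, 2.06]]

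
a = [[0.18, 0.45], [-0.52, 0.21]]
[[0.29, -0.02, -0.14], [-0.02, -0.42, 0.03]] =a @[[0.26, 0.67, -0.15],[0.55, -0.32, -0.25]]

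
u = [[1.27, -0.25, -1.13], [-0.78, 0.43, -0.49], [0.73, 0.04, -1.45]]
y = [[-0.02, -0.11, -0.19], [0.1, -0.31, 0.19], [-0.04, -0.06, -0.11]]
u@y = [[-0.01, 0.01, -0.16], [0.08, -0.02, 0.28], [0.05, -0.01, 0.03]]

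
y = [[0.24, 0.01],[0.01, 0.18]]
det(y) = 0.043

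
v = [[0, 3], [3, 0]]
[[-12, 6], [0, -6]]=v @ [[0, -2], [-4, 2]]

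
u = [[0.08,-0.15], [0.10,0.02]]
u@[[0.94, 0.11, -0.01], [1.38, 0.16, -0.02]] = [[-0.13,-0.02,0.0], [0.12,0.01,-0.00]]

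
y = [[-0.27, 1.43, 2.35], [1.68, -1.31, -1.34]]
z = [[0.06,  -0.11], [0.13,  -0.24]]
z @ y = [[-0.2, 0.23, 0.29],[-0.44, 0.50, 0.63]]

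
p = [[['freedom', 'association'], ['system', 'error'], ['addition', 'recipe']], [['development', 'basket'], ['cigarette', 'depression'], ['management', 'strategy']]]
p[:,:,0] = [['freedom', 'system', 'addition'], ['development', 'cigarette', 'management']]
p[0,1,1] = 'error'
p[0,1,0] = 'system'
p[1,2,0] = 'management'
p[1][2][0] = 'management'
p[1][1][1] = 'depression'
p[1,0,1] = 'basket'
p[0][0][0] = 'freedom'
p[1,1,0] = 'cigarette'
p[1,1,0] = 'cigarette'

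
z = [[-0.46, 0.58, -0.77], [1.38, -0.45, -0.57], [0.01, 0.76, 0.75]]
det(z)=-1.459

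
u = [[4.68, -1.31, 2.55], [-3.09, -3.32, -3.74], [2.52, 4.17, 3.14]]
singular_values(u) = [8.9, 4.35, 0.32]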